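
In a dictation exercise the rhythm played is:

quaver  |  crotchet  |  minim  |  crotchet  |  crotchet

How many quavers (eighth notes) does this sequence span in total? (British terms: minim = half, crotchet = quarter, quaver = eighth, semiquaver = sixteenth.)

Express everything in eighth notes: quaver = 1; crotchet = 2; minim = 4; crotchet = 2; crotchet = 2.
Adding: 1 + 2 + 4 + 2 + 2 = 11 eighth notes.

11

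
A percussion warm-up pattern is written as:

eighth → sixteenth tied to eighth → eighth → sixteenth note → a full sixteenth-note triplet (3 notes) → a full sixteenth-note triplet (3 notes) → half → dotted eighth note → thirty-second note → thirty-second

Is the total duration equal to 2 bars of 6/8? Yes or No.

One bar of 6/8 = 24 thirty-second notes, so 2 bars = 48.
Each duration in thirty-second notes: eighth = 4; sixteenth tied to eighth (sixteenth + eighth) = 6; eighth = 4; sixteenth note = 2; a full sixteenth-note triplet (3 notes) (three triplet sixteenths span one eighth) = 4; a full sixteenth-note triplet (3 notes) (three triplet sixteenths span one eighth) = 4; half = 16; dotted eighth note = 6; thirty-second note = 1; thirty-second = 1.
Total: 4 + 6 + 4 + 2 + 4 + 4 + 16 + 6 + 1 + 1 = 48.
48 equals 48, so the answer is Yes.

Yes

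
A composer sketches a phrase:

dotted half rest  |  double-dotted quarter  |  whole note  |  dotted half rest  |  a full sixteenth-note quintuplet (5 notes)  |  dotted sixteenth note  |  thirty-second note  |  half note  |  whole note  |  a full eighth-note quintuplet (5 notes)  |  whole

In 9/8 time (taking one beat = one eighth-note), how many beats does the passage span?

50.5

One eighth-note beat = 4 thirty-second notes.
Working in thirty-second notes: dotted half rest = 24; double-dotted quarter = 14; whole note = 32; dotted half rest = 24; a full sixteenth-note quintuplet (5 notes) (five quintuplet sixteenths span one quarter) = 8; dotted sixteenth note = 3; thirty-second note = 1; half note = 16; whole note = 32; a full eighth-note quintuplet (5 notes) (five quintuplet eighths span one half) = 16; whole = 32.
Sum: 24 + 14 + 32 + 24 + 8 + 3 + 1 + 16 + 32 + 16 + 32 = 202.
202 ÷ 4 = 50.5 beats.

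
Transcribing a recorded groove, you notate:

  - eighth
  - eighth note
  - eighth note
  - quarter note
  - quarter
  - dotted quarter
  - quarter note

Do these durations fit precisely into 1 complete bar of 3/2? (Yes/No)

One bar of 3/2 = 12 eighth notes.
Each duration in eighth notes: eighth = 1; eighth note = 1; eighth note = 1; quarter note = 2; quarter = 2; dotted quarter = 3; quarter note = 2.
Total: 1 + 1 + 1 + 2 + 2 + 3 + 2 = 12.
12 equals 12, so the answer is Yes.

Yes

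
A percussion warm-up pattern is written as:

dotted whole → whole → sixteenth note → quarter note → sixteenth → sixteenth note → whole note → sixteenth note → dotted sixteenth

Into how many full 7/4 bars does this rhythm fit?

One bar of 7/4 = 56 thirty-second notes.
Express everything in thirty-second notes: dotted whole = 48; whole = 32; sixteenth note = 2; quarter note = 8; sixteenth = 2; sixteenth note = 2; whole note = 32; sixteenth note = 2; dotted sixteenth = 3.
Altogether 48 + 32 + 2 + 8 + 2 + 2 + 32 + 2 + 3 = 131.
131 ÷ 56 = 2 complete bars with 19 left over.

2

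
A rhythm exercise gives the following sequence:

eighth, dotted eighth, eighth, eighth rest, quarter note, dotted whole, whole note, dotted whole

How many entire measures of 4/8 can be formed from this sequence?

9

One bar of 4/8 = 8 sixteenth notes.
Express everything in sixteenth notes: eighth = 2; dotted eighth = 3; eighth = 2; eighth rest = 2; quarter note = 4; dotted whole = 24; whole note = 16; dotted whole = 24.
Total: 2 + 3 + 2 + 2 + 4 + 24 + 16 + 24 = 77.
77 ÷ 8 = 9 complete bars with 5 left over.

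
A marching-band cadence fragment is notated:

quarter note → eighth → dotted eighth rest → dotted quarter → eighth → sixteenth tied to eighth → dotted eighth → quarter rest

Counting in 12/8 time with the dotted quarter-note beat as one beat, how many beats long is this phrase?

One dotted quarter-note beat = 6 sixteenth notes.
Each duration in sixteenth notes: quarter note = 4; eighth = 2; dotted eighth rest = 3; dotted quarter = 6; eighth = 2; sixteenth tied to eighth (sixteenth + eighth) = 3; dotted eighth = 3; quarter rest = 4.
Sum: 4 + 2 + 3 + 6 + 2 + 3 + 3 + 4 = 27.
27 ÷ 6 = 4.5 beats.

4.5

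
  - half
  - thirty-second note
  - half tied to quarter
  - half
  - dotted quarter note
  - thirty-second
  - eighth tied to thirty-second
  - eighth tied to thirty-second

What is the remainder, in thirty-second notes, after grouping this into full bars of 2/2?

16

One bar of 2/2 = 32 thirty-second notes.
Working in thirty-second notes: half = 16; thirty-second note = 1; half tied to quarter (half + quarter) = 24; half = 16; dotted quarter note = 12; thirty-second = 1; eighth tied to thirty-second (eighth + thirty-second) = 5; eighth tied to thirty-second (eighth + thirty-second) = 5.
Altogether 16 + 1 + 24 + 16 + 12 + 1 + 5 + 5 = 80.
80 ÷ 32 = 2 complete bars with 16 thirty-second notes remaining.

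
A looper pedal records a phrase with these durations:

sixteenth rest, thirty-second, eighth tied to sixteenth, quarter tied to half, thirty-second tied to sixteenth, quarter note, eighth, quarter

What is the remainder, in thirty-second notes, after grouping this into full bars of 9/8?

One bar of 9/8 = 36 thirty-second notes.
Convert each value to thirty-second notes: sixteenth rest = 2; thirty-second = 1; eighth tied to sixteenth (eighth + sixteenth) = 6; quarter tied to half (quarter + half) = 24; thirty-second tied to sixteenth (thirty-second + sixteenth) = 3; quarter note = 8; eighth = 4; quarter = 8.
Adding: 2 + 1 + 6 + 24 + 3 + 8 + 4 + 8 = 56.
56 ÷ 36 = 1 complete bar with 20 thirty-second notes remaining.

20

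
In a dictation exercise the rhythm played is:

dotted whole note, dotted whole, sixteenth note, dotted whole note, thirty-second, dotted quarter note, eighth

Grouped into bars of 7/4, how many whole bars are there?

One bar of 7/4 = 56 thirty-second notes.
Convert each value to thirty-second notes: dotted whole note = 48; dotted whole = 48; sixteenth note = 2; dotted whole note = 48; thirty-second = 1; dotted quarter note = 12; eighth = 4.
Altogether 48 + 48 + 2 + 48 + 1 + 12 + 4 = 163.
163 ÷ 56 = 2 complete bars with 51 left over.

2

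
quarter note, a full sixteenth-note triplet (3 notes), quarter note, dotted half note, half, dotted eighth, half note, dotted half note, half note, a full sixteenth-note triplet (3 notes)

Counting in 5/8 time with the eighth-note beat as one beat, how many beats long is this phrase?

31.5

One eighth-note beat = 2 sixteenth notes.
Convert each value to sixteenth notes: quarter note = 4; a full sixteenth-note triplet (3 notes) (three triplet sixteenths span one eighth) = 2; quarter note = 4; dotted half note = 12; half = 8; dotted eighth = 3; half note = 8; dotted half note = 12; half note = 8; a full sixteenth-note triplet (3 notes) (three triplet sixteenths span one eighth) = 2.
Adding: 4 + 2 + 4 + 12 + 8 + 3 + 8 + 12 + 8 + 2 = 63.
63 ÷ 2 = 31.5 beats.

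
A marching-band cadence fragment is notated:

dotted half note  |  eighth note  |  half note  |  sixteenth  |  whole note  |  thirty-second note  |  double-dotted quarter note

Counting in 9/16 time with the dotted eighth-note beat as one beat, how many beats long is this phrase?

One dotted eighth-note beat = 6 thirty-second notes.
Express everything in thirty-second notes: dotted half note = 24; eighth note = 4; half note = 16; sixteenth = 2; whole note = 32; thirty-second note = 1; double-dotted quarter note = 14.
Altogether 24 + 4 + 16 + 2 + 32 + 1 + 14 = 93.
93 ÷ 6 = 15.5 beats.

15.5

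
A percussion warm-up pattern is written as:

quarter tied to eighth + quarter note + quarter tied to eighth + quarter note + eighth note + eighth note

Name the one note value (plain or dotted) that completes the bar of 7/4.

The bar of 7/4 = 14 eighth notes.
Express everything in eighth notes: quarter tied to eighth (quarter + eighth) = 3; quarter note = 2; quarter tied to eighth (quarter + eighth) = 3; quarter note = 2; eighth note = 1; eighth note = 1.
Adding: 3 + 2 + 3 + 2 + 1 + 1 = 12.
Remaining: 14 − 12 = 2 eighth notes, which is a quarter note.

quarter note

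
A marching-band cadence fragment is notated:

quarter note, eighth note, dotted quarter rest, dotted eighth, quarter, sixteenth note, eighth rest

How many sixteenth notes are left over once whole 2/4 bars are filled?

6

One bar of 2/4 = 8 sixteenth notes.
Convert each value to sixteenth notes: quarter note = 4; eighth note = 2; dotted quarter rest = 6; dotted eighth = 3; quarter = 4; sixteenth note = 1; eighth rest = 2.
Altogether 4 + 2 + 6 + 3 + 4 + 1 + 2 = 22.
22 ÷ 8 = 2 complete bars with 6 sixteenth notes remaining.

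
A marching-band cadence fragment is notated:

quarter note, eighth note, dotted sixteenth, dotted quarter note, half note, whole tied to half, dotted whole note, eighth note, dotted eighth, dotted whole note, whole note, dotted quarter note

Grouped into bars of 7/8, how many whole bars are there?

8

One bar of 7/8 = 28 thirty-second notes.
In thirty-second notes: quarter note = 8; eighth note = 4; dotted sixteenth = 3; dotted quarter note = 12; half note = 16; whole tied to half (whole + half) = 48; dotted whole note = 48; eighth note = 4; dotted eighth = 6; dotted whole note = 48; whole note = 32; dotted quarter note = 12.
Altogether 8 + 4 + 3 + 12 + 16 + 48 + 48 + 4 + 6 + 48 + 32 + 12 = 241.
241 ÷ 28 = 8 complete bars with 17 left over.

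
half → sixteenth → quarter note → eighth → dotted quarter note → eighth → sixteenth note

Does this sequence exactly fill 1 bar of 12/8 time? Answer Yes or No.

One bar of 12/8 = 24 sixteenth notes.
Working in sixteenth notes: half = 8; sixteenth = 1; quarter note = 4; eighth = 2; dotted quarter note = 6; eighth = 2; sixteenth note = 1.
Adding: 8 + 1 + 4 + 2 + 6 + 2 + 1 = 24.
24 equals 24, so the answer is Yes.

Yes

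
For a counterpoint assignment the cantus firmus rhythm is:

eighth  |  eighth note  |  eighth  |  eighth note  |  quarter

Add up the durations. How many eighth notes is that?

6

Working in eighth notes: eighth = 1; eighth note = 1; eighth = 1; eighth note = 1; quarter = 2.
Adding: 1 + 1 + 1 + 1 + 2 = 6 eighth notes.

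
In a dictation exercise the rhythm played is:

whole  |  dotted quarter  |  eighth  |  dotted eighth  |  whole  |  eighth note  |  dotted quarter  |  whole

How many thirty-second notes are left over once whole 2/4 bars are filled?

One bar of 2/4 = 8 sixteenth notes.
Working in sixteenth notes: whole = 16; dotted quarter = 6; eighth = 2; dotted eighth = 3; whole = 16; eighth note = 2; dotted quarter = 6; whole = 16.
Altogether 16 + 6 + 2 + 3 + 16 + 2 + 6 + 16 = 67.
67 ÷ 8 = 8 complete bars with 3 sixteenth notes remaining = 6 thirty-second notes.

6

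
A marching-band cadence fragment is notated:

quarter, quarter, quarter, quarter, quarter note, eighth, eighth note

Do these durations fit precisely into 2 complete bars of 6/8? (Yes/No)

One bar of 6/8 = 6 eighth notes, so 2 bars = 12.
In eighth notes: quarter = 2; quarter = 2; quarter = 2; quarter = 2; quarter note = 2; eighth = 1; eighth note = 1.
Sum: 2 + 2 + 2 + 2 + 2 + 1 + 1 = 12.
12 equals 12, so the answer is Yes.

Yes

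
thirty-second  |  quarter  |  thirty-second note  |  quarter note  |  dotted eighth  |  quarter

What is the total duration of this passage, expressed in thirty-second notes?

Express everything in thirty-second notes: thirty-second = 1; quarter = 8; thirty-second note = 1; quarter note = 8; dotted eighth = 6; quarter = 8.
Altogether 1 + 8 + 1 + 8 + 6 + 8 = 32 thirty-second notes.

32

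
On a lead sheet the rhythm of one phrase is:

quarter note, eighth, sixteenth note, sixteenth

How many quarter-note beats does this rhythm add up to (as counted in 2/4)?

2

One quarter-note beat = 4 sixteenth notes.
In sixteenth notes: quarter note = 4; eighth = 2; sixteenth note = 1; sixteenth = 1.
Altogether 4 + 2 + 1 + 1 = 8.
8 ÷ 4 = 2 beats.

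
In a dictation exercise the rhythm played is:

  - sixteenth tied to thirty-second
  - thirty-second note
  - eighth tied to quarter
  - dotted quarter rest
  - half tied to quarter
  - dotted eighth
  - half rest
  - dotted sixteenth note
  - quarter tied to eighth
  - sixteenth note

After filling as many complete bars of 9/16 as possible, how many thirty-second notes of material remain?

1

One bar of 9/16 = 18 thirty-second notes.
Convert each value to thirty-second notes: sixteenth tied to thirty-second (sixteenth + thirty-second) = 3; thirty-second note = 1; eighth tied to quarter (eighth + quarter) = 12; dotted quarter rest = 12; half tied to quarter (half + quarter) = 24; dotted eighth = 6; half rest = 16; dotted sixteenth note = 3; quarter tied to eighth (quarter + eighth) = 12; sixteenth note = 2.
Sum: 3 + 1 + 12 + 12 + 24 + 6 + 16 + 3 + 12 + 2 = 91.
91 ÷ 18 = 5 complete bars with 1 thirty-second note remaining.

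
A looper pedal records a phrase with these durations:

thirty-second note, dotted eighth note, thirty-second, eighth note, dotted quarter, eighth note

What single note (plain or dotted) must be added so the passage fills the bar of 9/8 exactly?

The bar of 9/8 = 36 thirty-second notes.
Each duration in thirty-second notes: thirty-second note = 1; dotted eighth note = 6; thirty-second = 1; eighth note = 4; dotted quarter = 12; eighth note = 4.
Altogether 1 + 6 + 1 + 4 + 12 + 4 = 28.
Remaining: 36 − 28 = 8 thirty-second notes, which is a quarter note.

quarter note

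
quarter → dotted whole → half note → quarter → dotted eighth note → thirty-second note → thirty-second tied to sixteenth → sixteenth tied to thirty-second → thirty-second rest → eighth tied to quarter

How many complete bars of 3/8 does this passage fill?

8

One bar of 3/8 = 12 thirty-second notes.
Working in thirty-second notes: quarter = 8; dotted whole = 48; half note = 16; quarter = 8; dotted eighth note = 6; thirty-second note = 1; thirty-second tied to sixteenth (thirty-second + sixteenth) = 3; sixteenth tied to thirty-second (sixteenth + thirty-second) = 3; thirty-second rest = 1; eighth tied to quarter (eighth + quarter) = 12.
Adding: 8 + 48 + 16 + 8 + 6 + 1 + 3 + 3 + 1 + 12 = 106.
106 ÷ 12 = 8 complete bars with 10 left over.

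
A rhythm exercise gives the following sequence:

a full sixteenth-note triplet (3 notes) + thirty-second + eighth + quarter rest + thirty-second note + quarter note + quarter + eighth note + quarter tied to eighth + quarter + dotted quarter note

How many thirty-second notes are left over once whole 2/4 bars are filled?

One bar of 2/4 = 16 thirty-second notes.
Convert each value to thirty-second notes: a full sixteenth-note triplet (3 notes) (three triplet sixteenths span one eighth) = 4; thirty-second = 1; eighth = 4; quarter rest = 8; thirty-second note = 1; quarter note = 8; quarter = 8; eighth note = 4; quarter tied to eighth (quarter + eighth) = 12; quarter = 8; dotted quarter note = 12.
Altogether 4 + 1 + 4 + 8 + 1 + 8 + 8 + 4 + 12 + 8 + 12 = 70.
70 ÷ 16 = 4 complete bars with 6 thirty-second notes remaining.

6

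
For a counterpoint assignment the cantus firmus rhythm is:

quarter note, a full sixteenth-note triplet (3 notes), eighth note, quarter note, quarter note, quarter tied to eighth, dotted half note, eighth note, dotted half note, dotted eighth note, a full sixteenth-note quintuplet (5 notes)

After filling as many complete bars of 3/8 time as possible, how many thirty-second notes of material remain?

2

One bar of 3/8 = 6 sixteenth notes.
Working in sixteenth notes: quarter note = 4; a full sixteenth-note triplet (3 notes) (three triplet sixteenths span one eighth) = 2; eighth note = 2; quarter note = 4; quarter note = 4; quarter tied to eighth (quarter + eighth) = 6; dotted half note = 12; eighth note = 2; dotted half note = 12; dotted eighth note = 3; a full sixteenth-note quintuplet (5 notes) (five quintuplet sixteenths span one quarter) = 4.
Altogether 4 + 2 + 2 + 4 + 4 + 6 + 12 + 2 + 12 + 3 + 4 = 55.
55 ÷ 6 = 9 complete bars with 1 sixteenth note remaining = 2 thirty-second notes.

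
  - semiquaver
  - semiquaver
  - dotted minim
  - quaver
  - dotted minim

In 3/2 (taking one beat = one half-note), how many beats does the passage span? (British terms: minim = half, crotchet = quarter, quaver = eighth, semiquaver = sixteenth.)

3.5

One half-note beat = 8 sixteenth notes.
Convert each value to sixteenth notes: semiquaver = 1; semiquaver = 1; dotted minim = 12; quaver = 2; dotted minim = 12.
Total: 1 + 1 + 12 + 2 + 12 = 28.
28 ÷ 8 = 3.5 beats.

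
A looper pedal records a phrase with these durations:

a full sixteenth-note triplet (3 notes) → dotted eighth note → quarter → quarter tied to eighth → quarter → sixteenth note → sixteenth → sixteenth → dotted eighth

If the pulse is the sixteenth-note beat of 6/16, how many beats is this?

One sixteenth-note beat = 2 thirty-second notes.
Each duration in thirty-second notes: a full sixteenth-note triplet (3 notes) (three triplet sixteenths span one eighth) = 4; dotted eighth note = 6; quarter = 8; quarter tied to eighth (quarter + eighth) = 12; quarter = 8; sixteenth note = 2; sixteenth = 2; sixteenth = 2; dotted eighth = 6.
Sum: 4 + 6 + 8 + 12 + 8 + 2 + 2 + 2 + 6 = 50.
50 ÷ 2 = 25 beats.

25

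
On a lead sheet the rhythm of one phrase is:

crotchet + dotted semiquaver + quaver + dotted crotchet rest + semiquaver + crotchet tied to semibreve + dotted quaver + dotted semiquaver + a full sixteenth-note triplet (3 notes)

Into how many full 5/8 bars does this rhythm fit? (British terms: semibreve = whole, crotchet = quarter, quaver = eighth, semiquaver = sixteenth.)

One bar of 5/8 = 20 thirty-second notes.
Working in thirty-second notes: crotchet = 8; dotted semiquaver = 3; quaver = 4; dotted crotchet rest = 12; semiquaver = 2; crotchet tied to semibreve (crotchet + semibreve) = 40; dotted quaver = 6; dotted semiquaver = 3; a full sixteenth-note triplet (3 notes) (three triplet sixteenths span one eighth) = 4.
Altogether 8 + 3 + 4 + 12 + 2 + 40 + 6 + 3 + 4 = 82.
82 ÷ 20 = 4 complete bars with 2 left over.

4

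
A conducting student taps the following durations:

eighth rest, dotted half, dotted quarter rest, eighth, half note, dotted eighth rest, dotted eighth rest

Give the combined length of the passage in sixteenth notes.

Working in sixteenth notes: eighth rest = 2; dotted half = 12; dotted quarter rest = 6; eighth = 2; half note = 8; dotted eighth rest = 3; dotted eighth rest = 3.
Sum: 2 + 12 + 6 + 2 + 8 + 3 + 3 = 36 sixteenth notes.

36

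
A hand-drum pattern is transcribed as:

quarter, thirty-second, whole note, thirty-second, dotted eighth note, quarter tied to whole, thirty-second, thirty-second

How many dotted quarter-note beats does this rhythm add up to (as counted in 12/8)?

One dotted quarter-note beat = 12 thirty-second notes.
Convert each value to thirty-second notes: quarter = 8; thirty-second = 1; whole note = 32; thirty-second = 1; dotted eighth note = 6; quarter tied to whole (quarter + whole) = 40; thirty-second = 1; thirty-second = 1.
Sum: 8 + 1 + 32 + 1 + 6 + 40 + 1 + 1 = 90.
90 ÷ 12 = 7.5 beats.

7.5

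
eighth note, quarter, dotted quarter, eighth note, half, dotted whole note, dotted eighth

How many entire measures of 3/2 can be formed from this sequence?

One bar of 3/2 = 24 sixteenth notes.
Convert each value to sixteenth notes: eighth note = 2; quarter = 4; dotted quarter = 6; eighth note = 2; half = 8; dotted whole note = 24; dotted eighth = 3.
Adding: 2 + 4 + 6 + 2 + 8 + 24 + 3 = 49.
49 ÷ 24 = 2 complete bars with 1 left over.

2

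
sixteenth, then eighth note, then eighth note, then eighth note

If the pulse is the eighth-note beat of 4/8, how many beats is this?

One eighth-note beat = 2 sixteenth notes.
Working in sixteenth notes: sixteenth = 1; eighth note = 2; eighth note = 2; eighth note = 2.
Altogether 1 + 2 + 2 + 2 = 7.
7 ÷ 2 = 3.5 beats.

3.5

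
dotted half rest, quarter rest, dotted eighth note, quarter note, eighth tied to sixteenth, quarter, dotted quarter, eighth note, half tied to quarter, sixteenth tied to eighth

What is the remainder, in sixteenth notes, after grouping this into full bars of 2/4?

5

One bar of 2/4 = 8 sixteenth notes.
Working in sixteenth notes: dotted half rest = 12; quarter rest = 4; dotted eighth note = 3; quarter note = 4; eighth tied to sixteenth (eighth + sixteenth) = 3; quarter = 4; dotted quarter = 6; eighth note = 2; half tied to quarter (half + quarter) = 12; sixteenth tied to eighth (sixteenth + eighth) = 3.
Adding: 12 + 4 + 3 + 4 + 3 + 4 + 6 + 2 + 12 + 3 = 53.
53 ÷ 8 = 6 complete bars with 5 sixteenth notes remaining.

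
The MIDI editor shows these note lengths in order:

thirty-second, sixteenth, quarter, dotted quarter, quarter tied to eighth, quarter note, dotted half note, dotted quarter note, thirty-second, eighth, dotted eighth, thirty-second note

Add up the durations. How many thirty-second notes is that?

Working in thirty-second notes: thirty-second = 1; sixteenth = 2; quarter = 8; dotted quarter = 12; quarter tied to eighth (quarter + eighth) = 12; quarter note = 8; dotted half note = 24; dotted quarter note = 12; thirty-second = 1; eighth = 4; dotted eighth = 6; thirty-second note = 1.
Altogether 1 + 2 + 8 + 12 + 12 + 8 + 24 + 12 + 1 + 4 + 6 + 1 = 91 thirty-second notes.

91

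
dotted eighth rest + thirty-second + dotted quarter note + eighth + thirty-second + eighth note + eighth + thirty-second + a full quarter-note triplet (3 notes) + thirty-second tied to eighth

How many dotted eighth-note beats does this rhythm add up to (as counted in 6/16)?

One dotted eighth-note beat = 6 thirty-second notes.
In thirty-second notes: dotted eighth rest = 6; thirty-second = 1; dotted quarter note = 12; eighth = 4; thirty-second = 1; eighth note = 4; eighth = 4; thirty-second = 1; a full quarter-note triplet (3 notes) (three triplet quarters span one half) = 16; thirty-second tied to eighth (thirty-second + eighth) = 5.
Adding: 6 + 1 + 12 + 4 + 1 + 4 + 4 + 1 + 16 + 5 = 54.
54 ÷ 6 = 9 beats.

9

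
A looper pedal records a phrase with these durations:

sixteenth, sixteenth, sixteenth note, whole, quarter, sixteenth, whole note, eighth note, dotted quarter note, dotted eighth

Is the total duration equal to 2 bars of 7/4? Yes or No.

One bar of 7/4 = 28 sixteenth notes, so 2 bars = 56.
Each duration in sixteenth notes: sixteenth = 1; sixteenth = 1; sixteenth note = 1; whole = 16; quarter = 4; sixteenth = 1; whole note = 16; eighth note = 2; dotted quarter note = 6; dotted eighth = 3.
Adding: 1 + 1 + 1 + 16 + 4 + 1 + 16 + 2 + 6 + 3 = 51.
51 falls short of 56, so the answer is No.

No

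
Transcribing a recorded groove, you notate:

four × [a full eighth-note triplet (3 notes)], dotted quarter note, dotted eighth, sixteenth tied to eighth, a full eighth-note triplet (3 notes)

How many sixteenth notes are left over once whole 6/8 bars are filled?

One bar of 6/8 = 12 sixteenth notes.
Each duration in sixteenth notes: a full eighth-note triplet (3 notes) (three triplet eighths span one quarter) = 4; a full eighth-note triplet (3 notes) (three triplet eighths span one quarter) = 4; a full eighth-note triplet (3 notes) (three triplet eighths span one quarter) = 4; a full eighth-note triplet (3 notes) (three triplet eighths span one quarter) = 4; dotted quarter note = 6; dotted eighth = 3; sixteenth tied to eighth (sixteenth + eighth) = 3; a full eighth-note triplet (3 notes) (three triplet eighths span one quarter) = 4.
Altogether 4 + 4 + 4 + 4 + 6 + 3 + 3 + 4 = 32.
32 ÷ 12 = 2 complete bars with 8 sixteenth notes remaining.

8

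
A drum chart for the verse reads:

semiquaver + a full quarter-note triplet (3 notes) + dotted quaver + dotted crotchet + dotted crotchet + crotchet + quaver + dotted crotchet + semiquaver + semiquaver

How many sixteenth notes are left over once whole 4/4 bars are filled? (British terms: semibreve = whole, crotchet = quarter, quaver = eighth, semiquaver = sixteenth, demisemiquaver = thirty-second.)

6

One bar of 4/4 = 16 sixteenth notes.
Working in sixteenth notes: semiquaver = 1; a full quarter-note triplet (3 notes) (three triplet quarters span one half) = 8; dotted quaver = 3; dotted crotchet = 6; dotted crotchet = 6; crotchet = 4; quaver = 2; dotted crotchet = 6; semiquaver = 1; semiquaver = 1.
Altogether 1 + 8 + 3 + 6 + 6 + 4 + 2 + 6 + 1 + 1 = 38.
38 ÷ 16 = 2 complete bars with 6 sixteenth notes remaining.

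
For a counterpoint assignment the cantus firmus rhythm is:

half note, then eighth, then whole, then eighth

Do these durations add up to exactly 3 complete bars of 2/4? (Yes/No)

No

One bar of 2/4 = 4 eighth notes, so 3 bars = 12.
In eighth notes: half note = 4; eighth = 1; whole = 8; eighth = 1.
Total: 4 + 1 + 8 + 1 = 14.
14 exceeds 12, so the answer is No.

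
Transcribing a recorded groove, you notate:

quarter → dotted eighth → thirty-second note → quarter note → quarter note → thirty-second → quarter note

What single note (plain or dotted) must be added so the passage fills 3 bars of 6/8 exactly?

whole note

3 bars of 6/8 = 72 thirty-second notes.
Each duration in thirty-second notes: quarter = 8; dotted eighth = 6; thirty-second note = 1; quarter note = 8; quarter note = 8; thirty-second = 1; quarter note = 8.
Adding: 8 + 6 + 1 + 8 + 8 + 1 + 8 = 40.
Remaining: 72 − 40 = 32 thirty-second notes, which is a whole note.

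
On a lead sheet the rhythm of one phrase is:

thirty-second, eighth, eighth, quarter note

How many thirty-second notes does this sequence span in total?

17

Convert each value to thirty-second notes: thirty-second = 1; eighth = 4; eighth = 4; quarter note = 8.
Adding: 1 + 4 + 4 + 8 = 17 thirty-second notes.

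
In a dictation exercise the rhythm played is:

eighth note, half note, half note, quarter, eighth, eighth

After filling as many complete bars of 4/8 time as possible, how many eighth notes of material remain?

One bar of 4/8 = 4 eighth notes.
Each duration in eighth notes: eighth note = 1; half note = 4; half note = 4; quarter = 2; eighth = 1; eighth = 1.
Adding: 1 + 4 + 4 + 2 + 1 + 1 = 13.
13 ÷ 4 = 3 complete bars with 1 eighth note remaining.

1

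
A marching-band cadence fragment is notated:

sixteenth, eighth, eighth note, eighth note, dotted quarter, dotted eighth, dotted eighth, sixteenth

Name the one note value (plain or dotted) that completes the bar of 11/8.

eighth note

The bar of 11/8 = 22 sixteenth notes.
Express everything in sixteenth notes: sixteenth = 1; eighth = 2; eighth note = 2; eighth note = 2; dotted quarter = 6; dotted eighth = 3; dotted eighth = 3; sixteenth = 1.
Adding: 1 + 2 + 2 + 2 + 6 + 3 + 3 + 1 = 20.
Remaining: 22 − 20 = 2 sixteenth notes, which is a eighth note.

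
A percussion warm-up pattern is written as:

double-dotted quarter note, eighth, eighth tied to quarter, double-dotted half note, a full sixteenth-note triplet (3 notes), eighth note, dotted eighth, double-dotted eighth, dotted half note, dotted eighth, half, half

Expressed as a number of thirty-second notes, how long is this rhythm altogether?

Express everything in thirty-second notes: double-dotted quarter note = 14; eighth = 4; eighth tied to quarter (eighth + quarter) = 12; double-dotted half note = 28; a full sixteenth-note triplet (3 notes) (three triplet sixteenths span one eighth) = 4; eighth note = 4; dotted eighth = 6; double-dotted eighth = 7; dotted half note = 24; dotted eighth = 6; half = 16; half = 16.
Altogether 14 + 4 + 12 + 28 + 4 + 4 + 6 + 7 + 24 + 6 + 16 + 16 = 141 thirty-second notes.

141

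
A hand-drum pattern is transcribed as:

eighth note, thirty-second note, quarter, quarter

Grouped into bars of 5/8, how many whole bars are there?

One bar of 5/8 = 20 thirty-second notes.
Each duration in thirty-second notes: eighth note = 4; thirty-second note = 1; quarter = 8; quarter = 8.
Sum: 4 + 1 + 8 + 8 = 21.
21 ÷ 20 = 1 complete bar with 1 left over.

1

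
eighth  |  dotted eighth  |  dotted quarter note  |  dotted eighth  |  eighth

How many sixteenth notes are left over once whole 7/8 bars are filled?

2

One bar of 7/8 = 14 sixteenth notes.
Express everything in sixteenth notes: eighth = 2; dotted eighth = 3; dotted quarter note = 6; dotted eighth = 3; eighth = 2.
Sum: 2 + 3 + 6 + 3 + 2 = 16.
16 ÷ 14 = 1 complete bar with 2 sixteenth notes remaining.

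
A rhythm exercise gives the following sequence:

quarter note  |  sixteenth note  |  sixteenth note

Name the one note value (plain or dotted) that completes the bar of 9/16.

The bar of 9/16 = 9 sixteenth notes.
In sixteenth notes: quarter note = 4; sixteenth note = 1; sixteenth note = 1.
Adding: 4 + 1 + 1 = 6.
Remaining: 9 − 6 = 3 sixteenth notes, which is a dotted eighth note.

dotted eighth note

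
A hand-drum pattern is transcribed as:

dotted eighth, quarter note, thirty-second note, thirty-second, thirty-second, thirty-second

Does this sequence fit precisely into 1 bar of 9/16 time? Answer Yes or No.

Yes

One bar of 9/16 = 18 thirty-second notes.
In thirty-second notes: dotted eighth = 6; quarter note = 8; thirty-second note = 1; thirty-second = 1; thirty-second = 1; thirty-second = 1.
Sum: 6 + 8 + 1 + 1 + 1 + 1 = 18.
18 equals 18, so the answer is Yes.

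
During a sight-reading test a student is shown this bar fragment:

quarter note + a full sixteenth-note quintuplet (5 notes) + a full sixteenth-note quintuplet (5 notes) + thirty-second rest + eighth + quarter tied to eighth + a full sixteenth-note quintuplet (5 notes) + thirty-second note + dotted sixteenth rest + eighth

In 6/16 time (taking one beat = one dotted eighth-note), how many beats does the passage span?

9.5

One dotted eighth-note beat = 6 thirty-second notes.
Working in thirty-second notes: quarter note = 8; a full sixteenth-note quintuplet (5 notes) (five quintuplet sixteenths span one quarter) = 8; a full sixteenth-note quintuplet (5 notes) (five quintuplet sixteenths span one quarter) = 8; thirty-second rest = 1; eighth = 4; quarter tied to eighth (quarter + eighth) = 12; a full sixteenth-note quintuplet (5 notes) (five quintuplet sixteenths span one quarter) = 8; thirty-second note = 1; dotted sixteenth rest = 3; eighth = 4.
Sum: 8 + 8 + 8 + 1 + 4 + 12 + 8 + 1 + 3 + 4 = 57.
57 ÷ 6 = 9.5 beats.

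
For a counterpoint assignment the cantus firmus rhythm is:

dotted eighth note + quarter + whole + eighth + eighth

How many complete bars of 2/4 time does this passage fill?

3

One bar of 2/4 = 8 sixteenth notes.
Working in sixteenth notes: dotted eighth note = 3; quarter = 4; whole = 16; eighth = 2; eighth = 2.
Altogether 3 + 4 + 16 + 2 + 2 = 27.
27 ÷ 8 = 3 complete bars with 3 left over.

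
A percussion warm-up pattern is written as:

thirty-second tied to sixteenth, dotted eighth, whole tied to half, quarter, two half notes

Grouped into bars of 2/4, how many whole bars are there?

6

One bar of 2/4 = 16 thirty-second notes.
Express everything in thirty-second notes: thirty-second tied to sixteenth (thirty-second + sixteenth) = 3; dotted eighth = 6; whole tied to half (whole + half) = 48; quarter = 8; half note = 16; half note = 16.
Altogether 3 + 6 + 48 + 8 + 16 + 16 = 97.
97 ÷ 16 = 6 complete bars with 1 left over.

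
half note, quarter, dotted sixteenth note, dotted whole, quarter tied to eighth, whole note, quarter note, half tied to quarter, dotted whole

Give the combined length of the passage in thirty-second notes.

Each duration in thirty-second notes: half note = 16; quarter = 8; dotted sixteenth note = 3; dotted whole = 48; quarter tied to eighth (quarter + eighth) = 12; whole note = 32; quarter note = 8; half tied to quarter (half + quarter) = 24; dotted whole = 48.
Adding: 16 + 8 + 3 + 48 + 12 + 32 + 8 + 24 + 48 = 199 thirty-second notes.

199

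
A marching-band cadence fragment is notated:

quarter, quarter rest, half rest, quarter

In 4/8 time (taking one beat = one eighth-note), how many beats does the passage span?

One eighth-note beat = 2 sixteenth notes.
Each duration in sixteenth notes: quarter = 4; quarter rest = 4; half rest = 8; quarter = 4.
Adding: 4 + 4 + 8 + 4 = 20.
20 ÷ 2 = 10 beats.

10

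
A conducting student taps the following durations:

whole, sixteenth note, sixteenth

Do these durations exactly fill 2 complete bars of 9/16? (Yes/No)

One bar of 9/16 = 9 sixteenth notes, so 2 bars = 18.
Convert each value to sixteenth notes: whole = 16; sixteenth note = 1; sixteenth = 1.
Sum: 16 + 1 + 1 = 18.
18 equals 18, so the answer is Yes.

Yes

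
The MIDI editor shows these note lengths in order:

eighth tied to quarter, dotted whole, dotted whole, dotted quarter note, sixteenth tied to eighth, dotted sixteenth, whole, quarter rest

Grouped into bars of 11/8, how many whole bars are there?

One bar of 11/8 = 44 thirty-second notes.
In thirty-second notes: eighth tied to quarter (eighth + quarter) = 12; dotted whole = 48; dotted whole = 48; dotted quarter note = 12; sixteenth tied to eighth (sixteenth + eighth) = 6; dotted sixteenth = 3; whole = 32; quarter rest = 8.
Adding: 12 + 48 + 48 + 12 + 6 + 3 + 32 + 8 = 169.
169 ÷ 44 = 3 complete bars with 37 left over.

3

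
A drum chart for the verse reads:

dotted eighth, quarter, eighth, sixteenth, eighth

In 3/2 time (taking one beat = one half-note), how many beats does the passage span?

One half-note beat = 8 sixteenth notes.
Express everything in sixteenth notes: dotted eighth = 3; quarter = 4; eighth = 2; sixteenth = 1; eighth = 2.
Sum: 3 + 4 + 2 + 1 + 2 = 12.
12 ÷ 8 = 1.5 beats.

1.5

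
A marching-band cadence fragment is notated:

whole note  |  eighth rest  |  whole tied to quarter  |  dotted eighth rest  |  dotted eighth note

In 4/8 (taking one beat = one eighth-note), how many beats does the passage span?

22

One eighth-note beat = 2 sixteenth notes.
Express everything in sixteenth notes: whole note = 16; eighth rest = 2; whole tied to quarter (whole + quarter) = 20; dotted eighth rest = 3; dotted eighth note = 3.
Sum: 16 + 2 + 20 + 3 + 3 = 44.
44 ÷ 2 = 22 beats.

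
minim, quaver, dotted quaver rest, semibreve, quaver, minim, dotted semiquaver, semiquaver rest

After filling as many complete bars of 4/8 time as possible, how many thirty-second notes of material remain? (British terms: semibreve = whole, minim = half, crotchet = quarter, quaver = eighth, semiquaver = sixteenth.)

3

One bar of 4/8 = 16 thirty-second notes.
Working in thirty-second notes: minim = 16; quaver = 4; dotted quaver rest = 6; semibreve = 32; quaver = 4; minim = 16; dotted semiquaver = 3; semiquaver rest = 2.
Total: 16 + 4 + 6 + 32 + 4 + 16 + 3 + 2 = 83.
83 ÷ 16 = 5 complete bars with 3 thirty-second notes remaining.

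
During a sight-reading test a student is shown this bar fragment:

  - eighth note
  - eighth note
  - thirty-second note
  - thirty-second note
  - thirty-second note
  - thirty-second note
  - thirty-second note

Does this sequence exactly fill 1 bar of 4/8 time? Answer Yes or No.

One bar of 4/8 = 16 thirty-second notes.
Express everything in thirty-second notes: eighth note = 4; eighth note = 4; thirty-second note = 1; thirty-second note = 1; thirty-second note = 1; thirty-second note = 1; thirty-second note = 1.
Total: 4 + 4 + 1 + 1 + 1 + 1 + 1 = 13.
13 falls short of 16, so the answer is No.

No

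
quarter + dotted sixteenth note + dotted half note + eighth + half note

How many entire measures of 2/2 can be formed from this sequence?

1

One bar of 2/2 = 32 thirty-second notes.
Each duration in thirty-second notes: quarter = 8; dotted sixteenth note = 3; dotted half note = 24; eighth = 4; half note = 16.
Altogether 8 + 3 + 24 + 4 + 16 = 55.
55 ÷ 32 = 1 complete bar with 23 left over.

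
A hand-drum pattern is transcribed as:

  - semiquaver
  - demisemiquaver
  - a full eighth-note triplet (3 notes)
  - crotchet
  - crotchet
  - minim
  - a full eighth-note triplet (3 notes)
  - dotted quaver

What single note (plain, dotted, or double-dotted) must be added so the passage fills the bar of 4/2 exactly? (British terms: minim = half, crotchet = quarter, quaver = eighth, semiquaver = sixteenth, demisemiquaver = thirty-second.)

double-dotted eighth note

The bar of 4/2 = 64 thirty-second notes.
Working in thirty-second notes: semiquaver = 2; demisemiquaver = 1; a full eighth-note triplet (3 notes) (three triplet eighths span one quarter) = 8; crotchet = 8; crotchet = 8; minim = 16; a full eighth-note triplet (3 notes) (three triplet eighths span one quarter) = 8; dotted quaver = 6.
Sum: 2 + 1 + 8 + 8 + 8 + 16 + 8 + 6 = 57.
Remaining: 64 − 57 = 7 thirty-second notes, which is a double-dotted eighth note.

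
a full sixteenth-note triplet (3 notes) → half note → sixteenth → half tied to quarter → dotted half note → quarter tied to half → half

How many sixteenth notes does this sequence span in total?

55

Express everything in sixteenth notes: a full sixteenth-note triplet (3 notes) (three triplet sixteenths span one eighth) = 2; half note = 8; sixteenth = 1; half tied to quarter (half + quarter) = 12; dotted half note = 12; quarter tied to half (quarter + half) = 12; half = 8.
Sum: 2 + 8 + 1 + 12 + 12 + 12 + 8 = 55 sixteenth notes.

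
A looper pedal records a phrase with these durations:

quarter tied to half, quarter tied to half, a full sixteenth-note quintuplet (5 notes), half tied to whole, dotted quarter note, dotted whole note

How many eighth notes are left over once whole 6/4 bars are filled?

5

One bar of 6/4 = 12 eighth notes.
Each duration in eighth notes: quarter tied to half (quarter + half) = 6; quarter tied to half (quarter + half) = 6; a full sixteenth-note quintuplet (5 notes) (five quintuplet sixteenths span one quarter) = 2; half tied to whole (half + whole) = 12; dotted quarter note = 3; dotted whole note = 12.
Altogether 6 + 6 + 2 + 12 + 3 + 12 = 41.
41 ÷ 12 = 3 complete bars with 5 eighth notes remaining.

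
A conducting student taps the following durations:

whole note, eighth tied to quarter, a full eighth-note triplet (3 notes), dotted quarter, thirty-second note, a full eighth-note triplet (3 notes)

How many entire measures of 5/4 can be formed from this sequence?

One bar of 5/4 = 40 thirty-second notes.
Each duration in thirty-second notes: whole note = 32; eighth tied to quarter (eighth + quarter) = 12; a full eighth-note triplet (3 notes) (three triplet eighths span one quarter) = 8; dotted quarter = 12; thirty-second note = 1; a full eighth-note triplet (3 notes) (three triplet eighths span one quarter) = 8.
Altogether 32 + 12 + 8 + 12 + 1 + 8 = 73.
73 ÷ 40 = 1 complete bar with 33 left over.

1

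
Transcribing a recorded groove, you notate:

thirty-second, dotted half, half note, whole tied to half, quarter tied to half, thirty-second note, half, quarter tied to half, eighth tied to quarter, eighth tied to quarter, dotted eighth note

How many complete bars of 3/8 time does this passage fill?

One bar of 3/8 = 12 thirty-second notes.
Each duration in thirty-second notes: thirty-second = 1; dotted half = 24; half note = 16; whole tied to half (whole + half) = 48; quarter tied to half (quarter + half) = 24; thirty-second note = 1; half = 16; quarter tied to half (quarter + half) = 24; eighth tied to quarter (eighth + quarter) = 12; eighth tied to quarter (eighth + quarter) = 12; dotted eighth note = 6.
Total: 1 + 24 + 16 + 48 + 24 + 1 + 16 + 24 + 12 + 12 + 6 = 184.
184 ÷ 12 = 15 complete bars with 4 left over.

15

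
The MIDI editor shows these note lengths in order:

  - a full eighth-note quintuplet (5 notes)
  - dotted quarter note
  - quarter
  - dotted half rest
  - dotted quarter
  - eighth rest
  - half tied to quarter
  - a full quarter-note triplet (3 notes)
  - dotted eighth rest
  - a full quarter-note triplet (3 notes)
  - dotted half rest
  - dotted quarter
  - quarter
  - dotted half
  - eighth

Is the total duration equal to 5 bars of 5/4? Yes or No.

No

One bar of 5/4 = 20 sixteenth notes, so 5 bars = 100.
Convert each value to sixteenth notes: a full eighth-note quintuplet (5 notes) (five quintuplet eighths span one half) = 8; dotted quarter note = 6; quarter = 4; dotted half rest = 12; dotted quarter = 6; eighth rest = 2; half tied to quarter (half + quarter) = 12; a full quarter-note triplet (3 notes) (three triplet quarters span one half) = 8; dotted eighth rest = 3; a full quarter-note triplet (3 notes) (three triplet quarters span one half) = 8; dotted half rest = 12; dotted quarter = 6; quarter = 4; dotted half = 12; eighth = 2.
Sum: 8 + 6 + 4 + 12 + 6 + 2 + 12 + 8 + 3 + 8 + 12 + 6 + 4 + 12 + 2 = 105.
105 exceeds 100, so the answer is No.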